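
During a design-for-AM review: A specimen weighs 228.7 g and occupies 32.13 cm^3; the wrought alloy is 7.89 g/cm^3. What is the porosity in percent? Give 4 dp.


rho_part = 228.7 / 32.13 = 7.11795829 g/cm^3
Porosity = (1 - 7.11795829/7.89)*100 = 9.7851 %


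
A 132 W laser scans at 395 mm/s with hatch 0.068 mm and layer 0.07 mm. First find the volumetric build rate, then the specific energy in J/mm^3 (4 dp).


Build rate = 395 * 0.068 * 0.07 = 1.8802 mm^3/s
SE = 132 / 1.8802 = 70.2053 J/mm^3


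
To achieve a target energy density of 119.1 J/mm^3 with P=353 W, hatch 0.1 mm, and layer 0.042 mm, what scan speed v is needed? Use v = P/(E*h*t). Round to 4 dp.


v = 353 / (119.1*0.1*0.042) = 705.6895 mm/s


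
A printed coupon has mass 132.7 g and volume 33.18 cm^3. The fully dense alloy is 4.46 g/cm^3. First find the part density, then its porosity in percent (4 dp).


rho_part = 132.7 / 33.18 = 3.99939723 g/cm^3
Porosity = (1 - 3.99939723/4.46)*100 = 10.3274 %


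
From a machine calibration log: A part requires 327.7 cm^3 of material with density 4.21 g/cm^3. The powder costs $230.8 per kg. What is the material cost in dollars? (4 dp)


Mass = 327.7*4.21/1000 = 1.379617 kg
Cost = 1.379617 * 230.8 = 318.4156 $


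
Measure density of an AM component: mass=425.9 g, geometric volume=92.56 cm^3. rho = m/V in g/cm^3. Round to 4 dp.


rho = 425.9 / 92.56 = 4.6013 g/cm^3


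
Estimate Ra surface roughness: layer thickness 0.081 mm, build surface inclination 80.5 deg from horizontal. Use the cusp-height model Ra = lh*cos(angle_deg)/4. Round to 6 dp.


Ra = 0.081 * cos(80.5) / 4 = 0.003342 mm


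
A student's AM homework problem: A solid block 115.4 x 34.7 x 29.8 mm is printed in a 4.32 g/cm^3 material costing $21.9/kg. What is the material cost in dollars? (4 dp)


V = 115.4 * 34.7 * 29.8 = 119330.524 mm^3 = 119.330524 cm^3
Mass = 119.330524 * 4.32 / 1000 = 0.51550786 kg
Cost = 0.51550786 * 21.9 = 11.2896 $


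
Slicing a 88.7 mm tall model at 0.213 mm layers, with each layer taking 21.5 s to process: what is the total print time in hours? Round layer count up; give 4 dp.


Layers = ceil(88.7/0.213) = 417
t = 417 * 21.5 / 3600 = 2.4904 hrs


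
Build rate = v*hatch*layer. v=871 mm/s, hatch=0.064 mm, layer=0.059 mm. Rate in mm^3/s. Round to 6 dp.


Rate = 871 * 0.064 * 0.059 = 3.288896 mm^3/s


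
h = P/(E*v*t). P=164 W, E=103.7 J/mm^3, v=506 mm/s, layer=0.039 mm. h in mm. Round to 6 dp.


h = 164 / (103.7*506*0.039) = 0.08014 mm


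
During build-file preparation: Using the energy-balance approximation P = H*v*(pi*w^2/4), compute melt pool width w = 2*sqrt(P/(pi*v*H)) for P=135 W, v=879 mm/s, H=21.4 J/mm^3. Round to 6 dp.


w = 2*sqrt(135/(pi*879*21.4)) = 0.095592 mm


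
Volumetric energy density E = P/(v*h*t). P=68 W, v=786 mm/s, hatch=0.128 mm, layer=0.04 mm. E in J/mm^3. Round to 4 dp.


E = 68 / (786*0.128*0.04) = 16.8973 J/mm^3


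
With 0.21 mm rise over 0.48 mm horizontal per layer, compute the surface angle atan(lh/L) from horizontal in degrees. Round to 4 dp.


angle = atan(0.21/0.48) = 23.6294 degrees


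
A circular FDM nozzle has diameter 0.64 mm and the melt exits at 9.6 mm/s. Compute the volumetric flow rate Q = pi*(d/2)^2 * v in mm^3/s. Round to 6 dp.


A = pi*(0.64/2)^2 = 0.32169909 mm^2
Q = 0.32169909 * 9.6 = 3.088311 mm^3/s


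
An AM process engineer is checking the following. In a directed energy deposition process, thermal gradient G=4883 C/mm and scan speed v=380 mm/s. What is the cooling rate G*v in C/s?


CR = 4883 * 380 = 1855540 C/s


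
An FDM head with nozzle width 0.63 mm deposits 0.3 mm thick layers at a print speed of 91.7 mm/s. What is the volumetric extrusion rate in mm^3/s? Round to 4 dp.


Rate = 0.63 * 0.3 * 91.7 = 17.3313 mm^3/s


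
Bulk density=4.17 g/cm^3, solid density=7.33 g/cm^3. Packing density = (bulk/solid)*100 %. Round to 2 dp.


Packing = (4.17/7.33)*100 = 56.89 %


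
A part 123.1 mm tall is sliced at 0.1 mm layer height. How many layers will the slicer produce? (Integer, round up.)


Layers = ceil(123.1/0.1) = 1231


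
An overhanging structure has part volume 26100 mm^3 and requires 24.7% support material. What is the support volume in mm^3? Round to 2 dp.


V_support = 26100 * 0.247 = 6446.7 mm^3


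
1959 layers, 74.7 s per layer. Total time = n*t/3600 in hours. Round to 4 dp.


t = 1959 * 74.7 / 3600 = 40.6493 hrs


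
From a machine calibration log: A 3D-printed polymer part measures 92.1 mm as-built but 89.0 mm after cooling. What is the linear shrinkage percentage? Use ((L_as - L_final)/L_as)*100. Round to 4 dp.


Shrinkage = ((92.1-89.0)/92.1)*100 = 3.3659 %


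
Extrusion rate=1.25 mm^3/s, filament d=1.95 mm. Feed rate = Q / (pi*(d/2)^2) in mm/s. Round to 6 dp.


A = pi*(1.95/2)^2 = 2.986477
v = 1.25 / 2.986477 = 0.418553 mm/s


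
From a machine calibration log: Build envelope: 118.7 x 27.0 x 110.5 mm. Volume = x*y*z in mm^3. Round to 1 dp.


V = 118.7 * 27.0 * 110.5 = 354141.5 mm^3


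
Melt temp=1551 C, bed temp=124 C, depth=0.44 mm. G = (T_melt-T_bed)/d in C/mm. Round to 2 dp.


G = (1551-124)/0.44 = 3243.18 C/mm


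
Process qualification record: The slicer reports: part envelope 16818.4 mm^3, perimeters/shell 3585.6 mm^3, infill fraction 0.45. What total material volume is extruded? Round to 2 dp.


V_infill = (16818.4 - 3585.6) * 0.45 = 5954.76
V_total = 3585.6 + 5954.76 = 9540.36 mm^3


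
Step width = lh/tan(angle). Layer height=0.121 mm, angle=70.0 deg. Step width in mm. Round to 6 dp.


step = 0.121 / tan(70.0) = 0.04404 mm


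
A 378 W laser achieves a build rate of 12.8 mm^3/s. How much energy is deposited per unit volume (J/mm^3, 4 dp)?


SE = 378 / 12.8 = 29.5313 J/mm^3


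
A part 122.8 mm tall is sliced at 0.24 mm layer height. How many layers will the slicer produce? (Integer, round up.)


Layers = ceil(122.8/0.24) = 512


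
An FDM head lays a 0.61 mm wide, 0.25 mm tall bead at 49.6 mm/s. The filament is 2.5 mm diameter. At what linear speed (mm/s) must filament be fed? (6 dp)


Q = 0.61 * 0.25 * 49.6 = 7.564 mm^3/s
A_fil = pi*(2.5/2)^2 = 4.90873852 mm^2
v_feed = 7.564 / 4.90873852 = 1.540925 mm/s


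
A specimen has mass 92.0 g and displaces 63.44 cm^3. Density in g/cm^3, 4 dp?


rho = 92.0 / 63.44 = 1.4502 g/cm^3


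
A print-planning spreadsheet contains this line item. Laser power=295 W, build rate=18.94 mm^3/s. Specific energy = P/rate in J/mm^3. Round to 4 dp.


SE = 295 / 18.94 = 15.5755 J/mm^3


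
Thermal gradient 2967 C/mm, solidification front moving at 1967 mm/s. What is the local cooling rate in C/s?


CR = 2967 * 1967 = 5836089 C/s


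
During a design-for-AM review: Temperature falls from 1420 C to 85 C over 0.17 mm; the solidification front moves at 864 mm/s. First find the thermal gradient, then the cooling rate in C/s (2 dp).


G = (1420-85)/0.17 = 7852.94117647 C/mm
CR = 7852.94117647 * 864 = 6784941.18 C/s


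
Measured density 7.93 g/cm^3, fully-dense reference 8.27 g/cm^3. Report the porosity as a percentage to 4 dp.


Porosity = (1-7.93/8.27)*100 = 4.1112 %


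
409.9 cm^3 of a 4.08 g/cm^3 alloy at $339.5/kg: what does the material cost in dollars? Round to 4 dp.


Mass = 409.9*4.08/1000 = 1.672392 kg
Cost = 1.672392 * 339.5 = 567.7771 $


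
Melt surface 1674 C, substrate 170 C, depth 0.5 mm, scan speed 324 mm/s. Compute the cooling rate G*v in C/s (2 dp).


G = (1674-170)/0.5 = 3008.0 C/mm
CR = 3008.0 * 324 = 974592.0 C/s


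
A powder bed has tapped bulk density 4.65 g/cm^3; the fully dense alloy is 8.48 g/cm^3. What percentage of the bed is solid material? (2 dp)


Packing = (4.65/8.48)*100 = 54.83 %


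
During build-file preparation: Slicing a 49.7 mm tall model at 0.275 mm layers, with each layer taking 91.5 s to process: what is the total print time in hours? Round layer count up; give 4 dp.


Layers = ceil(49.7/0.275) = 181
t = 181 * 91.5 / 3600 = 4.6004 hrs


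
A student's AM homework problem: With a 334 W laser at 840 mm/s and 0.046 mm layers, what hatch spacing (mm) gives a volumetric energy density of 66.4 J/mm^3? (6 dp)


h = 334 / (66.4*840*0.046) = 0.130179 mm


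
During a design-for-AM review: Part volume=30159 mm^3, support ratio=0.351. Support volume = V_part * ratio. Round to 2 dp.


V_support = 30159 * 0.351 = 10585.81 mm^3


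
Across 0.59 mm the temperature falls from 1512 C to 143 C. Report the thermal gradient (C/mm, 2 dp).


G = (1512-143)/0.59 = 2320.34 C/mm


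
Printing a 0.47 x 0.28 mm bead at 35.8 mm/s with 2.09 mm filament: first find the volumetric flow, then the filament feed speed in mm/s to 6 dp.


Q = 0.47 * 0.28 * 35.8 = 4.71128 mm^3/s
A_fil = pi*(2.09/2)^2 = 3.43069772 mm^2
v_feed = 4.71128 / 3.43069772 = 1.373272 mm/s


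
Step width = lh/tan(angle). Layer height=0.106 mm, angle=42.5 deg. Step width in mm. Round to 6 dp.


step = 0.106 / tan(42.5) = 0.115679 mm


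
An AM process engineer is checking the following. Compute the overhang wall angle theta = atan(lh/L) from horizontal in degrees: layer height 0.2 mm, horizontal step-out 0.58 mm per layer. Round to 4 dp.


angle = atan(0.2/0.58) = 19.0256 degrees


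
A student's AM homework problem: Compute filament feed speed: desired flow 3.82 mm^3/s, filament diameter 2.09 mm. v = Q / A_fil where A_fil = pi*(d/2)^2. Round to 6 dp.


A = pi*(2.09/2)^2 = 3.430698
v = 3.82 / 3.430698 = 1.113476 mm/s


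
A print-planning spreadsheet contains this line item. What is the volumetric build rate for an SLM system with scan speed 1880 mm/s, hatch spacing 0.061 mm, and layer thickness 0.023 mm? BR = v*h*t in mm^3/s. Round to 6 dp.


Rate = 1880 * 0.061 * 0.023 = 2.63764 mm^3/s


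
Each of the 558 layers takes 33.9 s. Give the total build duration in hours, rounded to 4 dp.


t = 558 * 33.9 / 3600 = 5.2545 hrs


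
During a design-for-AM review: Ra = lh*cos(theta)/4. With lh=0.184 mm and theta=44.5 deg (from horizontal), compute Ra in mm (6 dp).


Ra = 0.184 * cos(44.5) / 4 = 0.03281 mm


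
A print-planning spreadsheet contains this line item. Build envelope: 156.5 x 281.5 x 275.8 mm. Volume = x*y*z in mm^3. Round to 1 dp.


V = 156.5 * 281.5 * 275.8 = 12150300.1 mm^3


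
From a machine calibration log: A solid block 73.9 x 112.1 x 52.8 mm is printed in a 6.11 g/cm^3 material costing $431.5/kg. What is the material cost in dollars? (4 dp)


V = 73.9 * 112.1 * 52.8 = 437405.232 mm^3 = 437.405232 cm^3
Mass = 437.405232 * 6.11 / 1000 = 2.67254597 kg
Cost = 2.67254597 * 431.5 = 1153.2036 $


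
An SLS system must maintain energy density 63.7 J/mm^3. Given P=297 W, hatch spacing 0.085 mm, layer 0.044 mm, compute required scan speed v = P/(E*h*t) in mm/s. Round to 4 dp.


v = 297 / (63.7*0.085*0.044) = 1246.6525 mm/s


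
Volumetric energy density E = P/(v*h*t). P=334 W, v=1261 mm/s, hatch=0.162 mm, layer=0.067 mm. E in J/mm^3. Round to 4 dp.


E = 334 / (1261*0.162*0.067) = 24.4029 J/mm^3


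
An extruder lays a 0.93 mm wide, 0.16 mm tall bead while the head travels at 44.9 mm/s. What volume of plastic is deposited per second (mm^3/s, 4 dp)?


Rate = 0.93 * 0.16 * 44.9 = 6.6811 mm^3/s


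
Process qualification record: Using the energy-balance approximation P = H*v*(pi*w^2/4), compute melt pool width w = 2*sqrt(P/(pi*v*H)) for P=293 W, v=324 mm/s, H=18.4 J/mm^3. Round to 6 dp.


w = 2*sqrt(293/(pi*324*18.4)) = 0.250154 mm


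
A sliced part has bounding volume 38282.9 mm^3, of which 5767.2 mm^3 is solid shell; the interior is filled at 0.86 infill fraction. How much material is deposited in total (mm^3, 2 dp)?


V_infill = (38282.9 - 5767.2) * 0.86 = 27963.5
V_total = 5767.2 + 27963.5 = 33730.7 mm^3


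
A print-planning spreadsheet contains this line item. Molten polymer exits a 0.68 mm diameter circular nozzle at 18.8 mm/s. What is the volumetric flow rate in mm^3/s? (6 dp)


A = pi*(0.68/2)^2 = 0.36316811 mm^2
Q = 0.36316811 * 18.8 = 6.82756 mm^3/s


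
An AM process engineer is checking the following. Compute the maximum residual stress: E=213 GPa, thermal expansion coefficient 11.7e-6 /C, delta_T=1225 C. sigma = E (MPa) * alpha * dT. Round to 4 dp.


sigma = 213*1000 * 11.7e-6 * 1225 = 3052.8225 MPa


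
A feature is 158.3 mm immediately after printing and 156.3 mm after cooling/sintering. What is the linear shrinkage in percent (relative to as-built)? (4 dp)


Shrinkage = ((158.3-156.3)/158.3)*100 = 1.2634 %


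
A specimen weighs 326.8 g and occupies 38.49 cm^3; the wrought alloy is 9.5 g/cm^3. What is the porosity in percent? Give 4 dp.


rho_part = 326.8 / 38.49 = 8.49051702 g/cm^3
Porosity = (1 - 8.49051702/9.5)*100 = 10.6261 %


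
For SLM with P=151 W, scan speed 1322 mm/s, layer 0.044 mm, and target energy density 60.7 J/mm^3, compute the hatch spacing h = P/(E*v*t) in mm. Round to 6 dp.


h = 151 / (60.7*1322*0.044) = 0.042767 mm


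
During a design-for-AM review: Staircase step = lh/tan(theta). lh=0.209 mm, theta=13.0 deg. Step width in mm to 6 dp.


step = 0.209 / tan(13.0) = 0.905278 mm


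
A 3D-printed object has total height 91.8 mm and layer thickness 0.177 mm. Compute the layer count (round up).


Layers = ceil(91.8/0.177) = 519


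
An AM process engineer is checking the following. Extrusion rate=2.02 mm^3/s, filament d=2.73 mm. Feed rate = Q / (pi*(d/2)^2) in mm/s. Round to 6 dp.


A = pi*(2.73/2)^2 = 5.853494
v = 2.02 / 5.853494 = 0.345093 mm/s


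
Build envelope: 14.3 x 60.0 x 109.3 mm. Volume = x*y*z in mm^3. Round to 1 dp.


V = 14.3 * 60.0 * 109.3 = 93779.4 mm^3


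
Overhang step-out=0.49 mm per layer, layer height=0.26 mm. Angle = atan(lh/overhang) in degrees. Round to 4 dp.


angle = atan(0.26/0.49) = 27.951 degrees


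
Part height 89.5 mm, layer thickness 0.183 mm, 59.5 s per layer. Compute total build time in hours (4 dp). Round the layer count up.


Layers = ceil(89.5/0.183) = 490
t = 490 * 59.5 / 3600 = 8.0986 hrs


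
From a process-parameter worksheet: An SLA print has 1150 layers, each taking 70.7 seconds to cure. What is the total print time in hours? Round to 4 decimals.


t = 1150 * 70.7 / 3600 = 22.5847 hrs


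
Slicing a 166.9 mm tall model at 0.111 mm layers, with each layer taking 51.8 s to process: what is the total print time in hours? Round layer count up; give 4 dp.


Layers = ceil(166.9/0.111) = 1504
t = 1504 * 51.8 / 3600 = 21.6409 hrs


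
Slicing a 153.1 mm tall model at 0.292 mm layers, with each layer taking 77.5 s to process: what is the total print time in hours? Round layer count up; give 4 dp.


Layers = ceil(153.1/0.292) = 525
t = 525 * 77.5 / 3600 = 11.3021 hrs


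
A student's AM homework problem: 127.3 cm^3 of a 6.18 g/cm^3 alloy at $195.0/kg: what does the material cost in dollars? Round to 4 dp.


Mass = 127.3*6.18/1000 = 0.786714 kg
Cost = 0.786714 * 195.0 = 153.4092 $


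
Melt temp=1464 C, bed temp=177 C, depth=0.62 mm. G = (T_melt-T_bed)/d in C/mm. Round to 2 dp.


G = (1464-177)/0.62 = 2075.81 C/mm


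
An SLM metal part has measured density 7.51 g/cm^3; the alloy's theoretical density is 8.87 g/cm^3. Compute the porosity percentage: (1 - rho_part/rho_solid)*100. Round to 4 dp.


Porosity = (1-7.51/8.87)*100 = 15.3326 %


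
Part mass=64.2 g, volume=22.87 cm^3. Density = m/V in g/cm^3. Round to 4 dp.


rho = 64.2 / 22.87 = 2.8072 g/cm^3


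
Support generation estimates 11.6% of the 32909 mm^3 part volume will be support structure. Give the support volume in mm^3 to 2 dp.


V_support = 32909 * 0.116 = 3817.44 mm^3


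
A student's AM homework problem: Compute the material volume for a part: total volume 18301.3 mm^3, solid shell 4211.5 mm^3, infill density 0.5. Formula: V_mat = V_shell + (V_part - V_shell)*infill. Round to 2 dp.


V_infill = (18301.3 - 4211.5) * 0.5 = 7044.9
V_total = 4211.5 + 7044.9 = 11256.4 mm^3


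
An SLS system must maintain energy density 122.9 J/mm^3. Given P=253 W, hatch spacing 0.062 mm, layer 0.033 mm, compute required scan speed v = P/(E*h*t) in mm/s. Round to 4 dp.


v = 253 / (122.9*0.062*0.033) = 1006.1506 mm/s


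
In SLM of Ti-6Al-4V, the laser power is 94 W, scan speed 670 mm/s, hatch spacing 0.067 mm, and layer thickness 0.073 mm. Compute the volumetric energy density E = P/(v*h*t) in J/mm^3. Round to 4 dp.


E = 94 / (670*0.067*0.073) = 28.685 J/mm^3


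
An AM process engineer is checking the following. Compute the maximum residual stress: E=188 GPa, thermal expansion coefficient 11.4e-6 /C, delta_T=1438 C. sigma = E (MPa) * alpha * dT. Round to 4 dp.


sigma = 188*1000 * 11.4e-6 * 1438 = 3081.9216 MPa


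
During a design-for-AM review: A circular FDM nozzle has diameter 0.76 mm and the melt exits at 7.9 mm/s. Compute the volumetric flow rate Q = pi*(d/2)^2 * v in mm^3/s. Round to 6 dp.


A = pi*(0.76/2)^2 = 0.45364598 mm^2
Q = 0.45364598 * 7.9 = 3.583803 mm^3/s


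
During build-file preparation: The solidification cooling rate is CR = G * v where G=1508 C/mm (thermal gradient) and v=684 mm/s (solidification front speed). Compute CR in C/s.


CR = 1508 * 684 = 1031472 C/s


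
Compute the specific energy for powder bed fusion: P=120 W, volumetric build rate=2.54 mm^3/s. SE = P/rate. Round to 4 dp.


SE = 120 / 2.54 = 47.2441 J/mm^3


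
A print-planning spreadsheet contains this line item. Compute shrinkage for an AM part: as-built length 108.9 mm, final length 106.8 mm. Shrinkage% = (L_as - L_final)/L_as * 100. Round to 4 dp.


Shrinkage = ((108.9-106.8)/108.9)*100 = 1.9284 %


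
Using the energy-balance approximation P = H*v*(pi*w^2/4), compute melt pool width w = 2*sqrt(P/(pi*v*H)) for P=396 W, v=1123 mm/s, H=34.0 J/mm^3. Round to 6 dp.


w = 2*sqrt(396/(pi*1123*34.0)) = 0.114914 mm


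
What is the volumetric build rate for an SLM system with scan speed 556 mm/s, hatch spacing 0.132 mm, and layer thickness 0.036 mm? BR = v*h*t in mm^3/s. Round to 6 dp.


Rate = 556 * 0.132 * 0.036 = 2.642112 mm^3/s


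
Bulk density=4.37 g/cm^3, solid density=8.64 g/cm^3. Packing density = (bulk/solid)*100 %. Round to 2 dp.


Packing = (4.37/8.64)*100 = 50.58 %


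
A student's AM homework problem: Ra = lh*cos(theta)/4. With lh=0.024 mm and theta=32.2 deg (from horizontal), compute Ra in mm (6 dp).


Ra = 0.024 * cos(32.2) / 4 = 0.005077 mm


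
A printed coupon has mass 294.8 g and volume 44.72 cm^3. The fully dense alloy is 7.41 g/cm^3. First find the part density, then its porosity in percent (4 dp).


rho_part = 294.8 / 44.72 = 6.5921288 g/cm^3
Porosity = (1 - 6.5921288/7.41)*100 = 11.0374 %


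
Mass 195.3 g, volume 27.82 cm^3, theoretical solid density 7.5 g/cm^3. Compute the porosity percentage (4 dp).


rho_part = 195.3 / 27.82 = 7.0201294 g/cm^3
Porosity = (1 - 7.0201294/7.5)*100 = 6.3983 %


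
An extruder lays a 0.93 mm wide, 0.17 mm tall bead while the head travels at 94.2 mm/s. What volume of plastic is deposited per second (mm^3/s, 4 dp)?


Rate = 0.93 * 0.17 * 94.2 = 14.893 mm^3/s


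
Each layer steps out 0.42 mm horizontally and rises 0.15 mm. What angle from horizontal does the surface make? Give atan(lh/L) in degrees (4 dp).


angle = atan(0.15/0.42) = 19.6538 degrees


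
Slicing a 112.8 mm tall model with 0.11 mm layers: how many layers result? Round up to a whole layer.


Layers = ceil(112.8/0.11) = 1026


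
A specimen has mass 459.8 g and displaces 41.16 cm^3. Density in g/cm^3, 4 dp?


rho = 459.8 / 41.16 = 11.171 g/cm^3


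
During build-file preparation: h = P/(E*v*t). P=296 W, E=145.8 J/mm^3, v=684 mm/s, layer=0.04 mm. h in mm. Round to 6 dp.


h = 296 / (145.8*684*0.04) = 0.074202 mm


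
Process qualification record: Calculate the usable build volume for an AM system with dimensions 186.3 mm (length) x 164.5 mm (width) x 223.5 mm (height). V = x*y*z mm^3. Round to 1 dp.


V = 186.3 * 164.5 * 223.5 = 6849459.2 mm^3


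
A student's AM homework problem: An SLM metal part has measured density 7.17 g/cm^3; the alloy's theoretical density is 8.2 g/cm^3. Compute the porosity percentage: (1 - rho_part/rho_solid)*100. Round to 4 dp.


Porosity = (1-7.17/8.2)*100 = 12.561 %


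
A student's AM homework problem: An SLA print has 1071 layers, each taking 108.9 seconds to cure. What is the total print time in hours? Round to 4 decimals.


t = 1071 * 108.9 / 3600 = 32.3978 hrs


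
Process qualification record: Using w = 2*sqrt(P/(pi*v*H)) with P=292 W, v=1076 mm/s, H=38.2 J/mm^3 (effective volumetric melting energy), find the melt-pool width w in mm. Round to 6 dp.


w = 2*sqrt(292/(pi*1076*38.2)) = 0.095106 mm


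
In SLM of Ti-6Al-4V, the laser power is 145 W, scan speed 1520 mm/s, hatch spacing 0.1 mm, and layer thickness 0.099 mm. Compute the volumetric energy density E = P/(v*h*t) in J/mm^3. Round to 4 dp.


E = 145 / (1520*0.1*0.099) = 9.6358 J/mm^3


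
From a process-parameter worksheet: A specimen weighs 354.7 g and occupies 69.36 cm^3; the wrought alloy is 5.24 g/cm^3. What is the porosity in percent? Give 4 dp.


rho_part = 354.7 / 69.36 = 5.1138985 g/cm^3
Porosity = (1 - 5.1138985/5.24)*100 = 2.4065 %


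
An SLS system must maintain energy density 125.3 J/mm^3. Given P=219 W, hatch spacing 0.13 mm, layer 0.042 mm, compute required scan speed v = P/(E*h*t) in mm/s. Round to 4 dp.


v = 219 / (125.3*0.13*0.042) = 320.1109 mm/s


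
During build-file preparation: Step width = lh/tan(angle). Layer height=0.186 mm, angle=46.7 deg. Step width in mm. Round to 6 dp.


step = 0.186 / tan(46.7) = 0.175278 mm


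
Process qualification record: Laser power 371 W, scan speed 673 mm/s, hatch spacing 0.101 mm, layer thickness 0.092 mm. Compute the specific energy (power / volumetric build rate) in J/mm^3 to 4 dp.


Build rate = 673 * 0.101 * 0.092 = 6.253516 mm^3/s
SE = 371 / 6.253516 = 59.3266 J/mm^3


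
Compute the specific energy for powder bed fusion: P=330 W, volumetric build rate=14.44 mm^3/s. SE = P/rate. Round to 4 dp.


SE = 330 / 14.44 = 22.8532 J/mm^3


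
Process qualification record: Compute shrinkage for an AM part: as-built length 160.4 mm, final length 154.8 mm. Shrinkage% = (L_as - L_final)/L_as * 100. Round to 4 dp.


Shrinkage = ((160.4-154.8)/160.4)*100 = 3.4913 %


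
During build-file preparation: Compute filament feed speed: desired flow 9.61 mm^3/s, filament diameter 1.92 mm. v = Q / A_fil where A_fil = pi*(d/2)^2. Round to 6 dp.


A = pi*(1.92/2)^2 = 2.895292
v = 9.61 / 2.895292 = 3.319182 mm/s


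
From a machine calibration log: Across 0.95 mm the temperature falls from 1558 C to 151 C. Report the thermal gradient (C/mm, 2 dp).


G = (1558-151)/0.95 = 1481.05 C/mm


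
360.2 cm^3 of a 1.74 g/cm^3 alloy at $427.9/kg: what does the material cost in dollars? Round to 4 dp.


Mass = 360.2*1.74/1000 = 0.626748 kg
Cost = 0.626748 * 427.9 = 268.1855 $


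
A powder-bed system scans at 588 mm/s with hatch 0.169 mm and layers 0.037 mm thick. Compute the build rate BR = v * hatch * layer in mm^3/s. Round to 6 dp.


Rate = 588 * 0.169 * 0.037 = 3.676764 mm^3/s


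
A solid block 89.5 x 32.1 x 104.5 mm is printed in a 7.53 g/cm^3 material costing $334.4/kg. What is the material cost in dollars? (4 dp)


V = 89.5 * 32.1 * 104.5 = 300223.275 mm^3 = 300.223275 cm^3
Mass = 300.223275 * 7.53 / 1000 = 2.26068126 kg
Cost = 2.26068126 * 334.4 = 755.9718 $


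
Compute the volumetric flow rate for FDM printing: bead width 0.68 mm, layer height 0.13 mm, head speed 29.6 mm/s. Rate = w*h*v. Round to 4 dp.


Rate = 0.68 * 0.13 * 29.6 = 2.6166 mm^3/s


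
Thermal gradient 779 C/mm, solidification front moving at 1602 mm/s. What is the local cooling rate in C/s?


CR = 779 * 1602 = 1247958 C/s


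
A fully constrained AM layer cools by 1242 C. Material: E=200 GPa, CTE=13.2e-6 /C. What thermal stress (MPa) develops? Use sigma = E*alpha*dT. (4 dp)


sigma = 200*1000 * 13.2e-6 * 1242 = 3278.88 MPa


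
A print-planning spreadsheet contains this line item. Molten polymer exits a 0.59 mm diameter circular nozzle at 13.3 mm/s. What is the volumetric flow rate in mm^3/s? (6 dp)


A = pi*(0.59/2)^2 = 0.2733971 mm^2
Q = 0.2733971 * 13.3 = 3.636181 mm^3/s


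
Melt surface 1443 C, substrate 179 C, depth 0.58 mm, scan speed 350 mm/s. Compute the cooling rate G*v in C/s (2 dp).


G = (1443-179)/0.58 = 2179.31034483 C/mm
CR = 2179.31034483 * 350 = 762758.62 C/s


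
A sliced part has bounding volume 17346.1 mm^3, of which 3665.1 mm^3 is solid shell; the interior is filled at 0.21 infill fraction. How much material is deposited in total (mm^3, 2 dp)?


V_infill = (17346.1 - 3665.1) * 0.21 = 2873.01
V_total = 3665.1 + 2873.01 = 6538.11 mm^3


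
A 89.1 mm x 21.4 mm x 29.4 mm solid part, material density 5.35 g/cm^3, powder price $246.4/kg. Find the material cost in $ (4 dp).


V = 89.1 * 21.4 * 29.4 = 56058.156 mm^3 = 56.058156 cm^3
Mass = 56.058156 * 5.35 / 1000 = 0.29991113 kg
Cost = 0.29991113 * 246.4 = 73.8981 $


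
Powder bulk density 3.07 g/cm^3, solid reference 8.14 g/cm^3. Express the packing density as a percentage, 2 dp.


Packing = (3.07/8.14)*100 = 37.71 %


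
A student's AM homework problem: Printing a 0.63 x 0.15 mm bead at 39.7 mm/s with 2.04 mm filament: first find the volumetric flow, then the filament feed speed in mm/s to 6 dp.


Q = 0.63 * 0.15 * 39.7 = 3.75165 mm^3/s
A_fil = pi*(2.04/2)^2 = 3.268513 mm^2
v_feed = 3.75165 / 3.268513 = 1.147816 mm/s


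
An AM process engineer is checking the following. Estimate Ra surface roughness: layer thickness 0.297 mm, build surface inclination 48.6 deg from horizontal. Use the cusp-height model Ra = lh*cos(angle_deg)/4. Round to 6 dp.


Ra = 0.297 * cos(48.6) / 4 = 0.049102 mm


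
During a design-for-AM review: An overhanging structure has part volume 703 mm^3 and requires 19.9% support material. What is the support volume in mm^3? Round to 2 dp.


V_support = 703 * 0.199 = 139.9 mm^3


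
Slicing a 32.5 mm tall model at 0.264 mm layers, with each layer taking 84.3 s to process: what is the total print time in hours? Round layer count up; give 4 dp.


Layers = ceil(32.5/0.264) = 124
t = 124 * 84.3 / 3600 = 2.9037 hrs


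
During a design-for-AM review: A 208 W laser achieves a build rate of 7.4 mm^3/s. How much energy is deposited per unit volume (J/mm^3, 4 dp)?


SE = 208 / 7.4 = 28.1081 J/mm^3


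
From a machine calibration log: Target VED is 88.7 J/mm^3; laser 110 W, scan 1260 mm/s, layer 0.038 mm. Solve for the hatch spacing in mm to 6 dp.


h = 110 / (88.7*1260*0.038) = 0.025901 mm


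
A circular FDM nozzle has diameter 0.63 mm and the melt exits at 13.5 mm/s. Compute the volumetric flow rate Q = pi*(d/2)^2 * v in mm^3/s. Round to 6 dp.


A = pi*(0.63/2)^2 = 0.31172453 mm^2
Q = 0.31172453 * 13.5 = 4.208281 mm^3/s


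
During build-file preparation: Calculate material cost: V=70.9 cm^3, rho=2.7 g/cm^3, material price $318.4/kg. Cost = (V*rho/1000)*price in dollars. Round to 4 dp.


Mass = 70.9*2.7/1000 = 0.19143 kg
Cost = 0.19143 * 318.4 = 60.9513 $


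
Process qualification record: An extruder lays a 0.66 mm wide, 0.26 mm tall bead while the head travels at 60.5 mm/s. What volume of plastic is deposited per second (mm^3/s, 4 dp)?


Rate = 0.66 * 0.26 * 60.5 = 10.3818 mm^3/s


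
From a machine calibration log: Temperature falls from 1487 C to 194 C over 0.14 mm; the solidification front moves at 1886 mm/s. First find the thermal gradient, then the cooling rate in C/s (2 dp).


G = (1487-194)/0.14 = 9235.71428571 C/mm
CR = 9235.71428571 * 1886 = 17418557.14 C/s


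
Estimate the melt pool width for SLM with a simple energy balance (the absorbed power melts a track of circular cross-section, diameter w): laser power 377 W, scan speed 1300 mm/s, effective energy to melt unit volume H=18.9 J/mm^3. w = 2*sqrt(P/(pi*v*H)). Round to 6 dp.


w = 2*sqrt(377/(pi*1300*18.9)) = 0.139773 mm


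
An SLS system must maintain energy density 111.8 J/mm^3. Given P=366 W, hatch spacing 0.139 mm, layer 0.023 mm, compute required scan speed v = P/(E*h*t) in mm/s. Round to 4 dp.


v = 366 / (111.8*0.139*0.023) = 1023.9922 mm/s


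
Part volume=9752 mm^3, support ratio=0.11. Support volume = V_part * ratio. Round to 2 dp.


V_support = 9752 * 0.11 = 1072.72 mm^3


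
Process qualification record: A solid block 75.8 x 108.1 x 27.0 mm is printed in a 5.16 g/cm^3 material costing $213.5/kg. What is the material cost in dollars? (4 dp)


V = 75.8 * 108.1 * 27.0 = 221237.46 mm^3 = 221.23746 cm^3
Mass = 221.23746 * 5.16 / 1000 = 1.14158529 kg
Cost = 1.14158529 * 213.5 = 243.7285 $


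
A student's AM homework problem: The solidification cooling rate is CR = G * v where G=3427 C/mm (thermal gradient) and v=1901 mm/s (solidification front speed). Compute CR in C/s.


CR = 3427 * 1901 = 6514727 C/s


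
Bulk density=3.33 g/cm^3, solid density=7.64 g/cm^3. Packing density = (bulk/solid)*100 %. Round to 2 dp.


Packing = (3.33/7.64)*100 = 43.59 %


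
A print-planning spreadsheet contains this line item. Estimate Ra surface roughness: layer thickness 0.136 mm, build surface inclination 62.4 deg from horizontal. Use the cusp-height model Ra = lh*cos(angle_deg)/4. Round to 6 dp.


Ra = 0.136 * cos(62.4) / 4 = 0.015752 mm


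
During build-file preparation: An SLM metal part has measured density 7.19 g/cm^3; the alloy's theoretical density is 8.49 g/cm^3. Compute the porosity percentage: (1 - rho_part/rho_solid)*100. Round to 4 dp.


Porosity = (1-7.19/8.49)*100 = 15.3121 %


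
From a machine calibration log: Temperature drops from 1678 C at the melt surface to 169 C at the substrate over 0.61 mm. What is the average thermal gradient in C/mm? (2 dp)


G = (1678-169)/0.61 = 2473.77 C/mm


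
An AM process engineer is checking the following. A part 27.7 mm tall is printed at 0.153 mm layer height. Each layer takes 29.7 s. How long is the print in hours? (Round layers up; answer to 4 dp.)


Layers = ceil(27.7/0.153) = 182
t = 182 * 29.7 / 3600 = 1.5015 hrs


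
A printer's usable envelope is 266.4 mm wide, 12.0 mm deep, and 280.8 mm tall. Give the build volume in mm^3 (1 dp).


V = 266.4 * 12.0 * 280.8 = 897661.4 mm^3


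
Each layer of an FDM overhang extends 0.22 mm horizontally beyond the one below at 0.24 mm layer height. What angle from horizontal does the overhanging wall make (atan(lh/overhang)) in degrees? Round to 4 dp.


angle = atan(0.24/0.22) = 47.4896 degrees


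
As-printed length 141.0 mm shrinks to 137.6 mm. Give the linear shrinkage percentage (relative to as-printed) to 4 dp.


Shrinkage = ((141.0-137.6)/141.0)*100 = 2.4113 %


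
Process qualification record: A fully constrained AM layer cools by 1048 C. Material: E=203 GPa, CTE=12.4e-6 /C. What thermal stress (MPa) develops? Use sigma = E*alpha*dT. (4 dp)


sigma = 203*1000 * 12.4e-6 * 1048 = 2638.0256 MPa


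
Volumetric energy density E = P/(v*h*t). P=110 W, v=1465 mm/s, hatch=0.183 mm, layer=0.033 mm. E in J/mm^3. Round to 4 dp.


E = 110 / (1465*0.183*0.033) = 12.4334 J/mm^3


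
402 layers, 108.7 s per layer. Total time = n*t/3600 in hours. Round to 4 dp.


t = 402 * 108.7 / 3600 = 12.1382 hrs


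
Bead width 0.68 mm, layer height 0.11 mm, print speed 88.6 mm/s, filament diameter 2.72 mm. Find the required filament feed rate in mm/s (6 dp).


Q = 0.68 * 0.11 * 88.6 = 6.62728 mm^3/s
A_fil = pi*(2.72/2)^2 = 5.81068977 mm^2
v_feed = 6.62728 / 5.81068977 = 1.140532 mm/s


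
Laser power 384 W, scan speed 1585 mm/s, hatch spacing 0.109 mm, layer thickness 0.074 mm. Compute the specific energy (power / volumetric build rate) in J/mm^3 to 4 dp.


Build rate = 1585 * 0.109 * 0.074 = 12.78461 mm^3/s
SE = 384 / 12.78461 = 30.0361 J/mm^3


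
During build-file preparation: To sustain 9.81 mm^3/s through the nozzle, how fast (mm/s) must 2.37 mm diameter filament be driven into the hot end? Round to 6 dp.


A = pi*(2.37/2)^2 = 4.411503
v = 9.81 / 4.411503 = 2.223732 mm/s


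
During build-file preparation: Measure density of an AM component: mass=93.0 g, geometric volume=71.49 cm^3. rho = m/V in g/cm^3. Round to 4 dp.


rho = 93.0 / 71.49 = 1.3009 g/cm^3


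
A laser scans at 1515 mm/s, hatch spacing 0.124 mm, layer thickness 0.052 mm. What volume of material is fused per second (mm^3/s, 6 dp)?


Rate = 1515 * 0.124 * 0.052 = 9.76872 mm^3/s


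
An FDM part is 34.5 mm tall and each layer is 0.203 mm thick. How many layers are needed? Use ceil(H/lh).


Layers = ceil(34.5/0.203) = 170


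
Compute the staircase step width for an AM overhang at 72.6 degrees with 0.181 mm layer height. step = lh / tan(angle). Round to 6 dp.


step = 0.181 / tan(72.6) = 0.056722 mm


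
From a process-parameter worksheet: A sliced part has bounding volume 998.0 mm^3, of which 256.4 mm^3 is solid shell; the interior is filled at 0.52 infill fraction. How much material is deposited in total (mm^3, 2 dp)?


V_infill = (998.0 - 256.4) * 0.52 = 385.63
V_total = 256.4 + 385.63 = 642.03 mm^3


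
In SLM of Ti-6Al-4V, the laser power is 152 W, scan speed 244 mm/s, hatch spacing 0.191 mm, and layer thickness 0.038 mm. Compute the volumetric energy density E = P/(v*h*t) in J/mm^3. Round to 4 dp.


E = 152 / (244*0.191*0.038) = 85.8295 J/mm^3


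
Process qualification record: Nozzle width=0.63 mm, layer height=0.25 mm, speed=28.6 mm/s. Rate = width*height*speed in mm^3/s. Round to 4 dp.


Rate = 0.63 * 0.25 * 28.6 = 4.5045 mm^3/s


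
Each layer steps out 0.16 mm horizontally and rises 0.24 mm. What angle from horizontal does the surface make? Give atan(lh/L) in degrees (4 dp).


angle = atan(0.24/0.16) = 56.3099 degrees


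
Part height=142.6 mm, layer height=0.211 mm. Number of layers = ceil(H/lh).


Layers = ceil(142.6/0.211) = 676


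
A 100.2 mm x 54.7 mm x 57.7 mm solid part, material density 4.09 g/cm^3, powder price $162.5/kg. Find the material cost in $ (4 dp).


V = 100.2 * 54.7 * 57.7 = 316250.238 mm^3 = 316.250238 cm^3
Mass = 316.250238 * 4.09 / 1000 = 1.29346347 kg
Cost = 1.29346347 * 162.5 = 210.1878 $


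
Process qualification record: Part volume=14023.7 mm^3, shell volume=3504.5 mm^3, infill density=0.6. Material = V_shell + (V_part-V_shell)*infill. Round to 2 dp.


V_infill = (14023.7 - 3504.5) * 0.6 = 6311.52
V_total = 3504.5 + 6311.52 = 9816.02 mm^3


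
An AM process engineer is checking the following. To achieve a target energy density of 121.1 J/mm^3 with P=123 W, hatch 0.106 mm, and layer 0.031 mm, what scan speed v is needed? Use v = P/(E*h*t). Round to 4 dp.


v = 123 / (121.1*0.106*0.031) = 309.096 mm/s


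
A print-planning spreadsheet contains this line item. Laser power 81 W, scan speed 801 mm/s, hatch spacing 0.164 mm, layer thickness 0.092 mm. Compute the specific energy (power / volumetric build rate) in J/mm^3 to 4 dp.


Build rate = 801 * 0.164 * 0.092 = 12.085488 mm^3/s
SE = 81 / 12.085488 = 6.7023 J/mm^3


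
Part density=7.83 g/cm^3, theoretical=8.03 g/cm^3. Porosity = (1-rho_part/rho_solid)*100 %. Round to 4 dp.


Porosity = (1-7.83/8.03)*100 = 2.4907 %


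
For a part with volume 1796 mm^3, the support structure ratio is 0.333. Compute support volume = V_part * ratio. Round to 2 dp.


V_support = 1796 * 0.333 = 598.07 mm^3


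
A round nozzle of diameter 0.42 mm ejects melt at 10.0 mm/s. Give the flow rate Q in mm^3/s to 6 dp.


A = pi*(0.42/2)^2 = 0.13854424 mm^2
Q = 0.13854424 * 10.0 = 1.385442 mm^3/s


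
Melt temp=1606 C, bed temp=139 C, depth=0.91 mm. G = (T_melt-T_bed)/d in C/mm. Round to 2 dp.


G = (1606-139)/0.91 = 1612.09 C/mm


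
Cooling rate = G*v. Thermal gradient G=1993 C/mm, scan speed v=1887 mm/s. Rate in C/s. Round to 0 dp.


CR = 1993 * 1887 = 3760791 C/s


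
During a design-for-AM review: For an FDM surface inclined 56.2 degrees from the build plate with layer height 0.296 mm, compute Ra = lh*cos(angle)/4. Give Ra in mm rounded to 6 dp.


Ra = 0.296 * cos(56.2) / 4 = 0.041166 mm


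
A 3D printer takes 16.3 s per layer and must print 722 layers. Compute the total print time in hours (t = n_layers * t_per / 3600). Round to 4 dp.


t = 722 * 16.3 / 3600 = 3.2691 hrs


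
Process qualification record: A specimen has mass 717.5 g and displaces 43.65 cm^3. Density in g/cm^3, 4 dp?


rho = 717.5 / 43.65 = 16.4376 g/cm^3


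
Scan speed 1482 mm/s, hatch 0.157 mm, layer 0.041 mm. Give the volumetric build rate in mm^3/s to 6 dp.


Rate = 1482 * 0.157 * 0.041 = 9.539634 mm^3/s


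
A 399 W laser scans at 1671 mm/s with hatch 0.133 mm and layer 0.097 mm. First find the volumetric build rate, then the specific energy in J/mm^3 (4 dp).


Build rate = 1671 * 0.133 * 0.097 = 21.557571 mm^3/s
SE = 399 / 21.557571 = 18.5086 J/mm^3


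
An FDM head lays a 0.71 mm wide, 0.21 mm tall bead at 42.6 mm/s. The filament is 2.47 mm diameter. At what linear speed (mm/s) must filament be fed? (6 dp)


Q = 0.71 * 0.21 * 42.6 = 6.35166 mm^3/s
A_fil = pi*(2.47/2)^2 = 4.79163566 mm^2
v_feed = 6.35166 / 4.79163566 = 1.325572 mm/s


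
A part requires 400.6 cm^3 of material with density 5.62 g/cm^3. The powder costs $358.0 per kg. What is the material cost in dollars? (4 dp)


Mass = 400.6*5.62/1000 = 2.251372 kg
Cost = 2.251372 * 358.0 = 805.9912 $


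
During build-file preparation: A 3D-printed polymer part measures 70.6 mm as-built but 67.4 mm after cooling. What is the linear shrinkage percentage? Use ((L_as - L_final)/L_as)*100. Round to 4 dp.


Shrinkage = ((70.6-67.4)/70.6)*100 = 4.5326 %


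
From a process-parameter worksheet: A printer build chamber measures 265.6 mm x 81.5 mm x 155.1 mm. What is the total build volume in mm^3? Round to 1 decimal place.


V = 265.6 * 81.5 * 155.1 = 3357356.6 mm^3


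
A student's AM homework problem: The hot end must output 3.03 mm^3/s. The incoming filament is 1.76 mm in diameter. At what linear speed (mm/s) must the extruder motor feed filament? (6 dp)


A = pi*(1.76/2)^2 = 2.432849
v = 3.03 / 2.432849 = 1.245453 mm/s


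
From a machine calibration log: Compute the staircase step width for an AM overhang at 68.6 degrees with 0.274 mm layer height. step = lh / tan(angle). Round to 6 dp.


step = 0.274 / tan(68.6) = 0.107379 mm


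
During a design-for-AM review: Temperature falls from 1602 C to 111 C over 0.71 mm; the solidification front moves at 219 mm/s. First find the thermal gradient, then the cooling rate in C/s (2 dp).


G = (1602-111)/0.71 = 2100.0 C/mm
CR = 2100.0 * 219 = 459900.0 C/s


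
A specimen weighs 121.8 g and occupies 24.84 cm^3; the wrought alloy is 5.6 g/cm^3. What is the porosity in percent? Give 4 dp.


rho_part = 121.8 / 24.84 = 4.90338164 g/cm^3
Porosity = (1 - 4.90338164/5.6)*100 = 12.4396 %


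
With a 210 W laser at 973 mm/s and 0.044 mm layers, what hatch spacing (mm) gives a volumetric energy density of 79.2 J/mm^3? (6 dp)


h = 210 / (79.2*973*0.044) = 0.061934 mm


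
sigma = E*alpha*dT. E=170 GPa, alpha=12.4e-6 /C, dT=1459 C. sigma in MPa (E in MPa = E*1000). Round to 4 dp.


sigma = 170*1000 * 12.4e-6 * 1459 = 3075.572 MPa


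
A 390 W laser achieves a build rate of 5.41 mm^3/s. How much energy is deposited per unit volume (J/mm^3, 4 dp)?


SE = 390 / 5.41 = 72.0887 J/mm^3


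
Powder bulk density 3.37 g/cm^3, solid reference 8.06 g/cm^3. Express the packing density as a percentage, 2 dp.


Packing = (3.37/8.06)*100 = 41.81 %
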